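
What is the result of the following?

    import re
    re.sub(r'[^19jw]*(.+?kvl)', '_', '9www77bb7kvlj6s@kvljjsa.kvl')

'___'

This matches zero or more of any character except [19jw]; then one or more of any character (lazy), then the literal 'kvl' (captured).
A `+?`/`*?`/`{m,n}?` starts at its minimum and grows only as far as needed for what follows to match.
Matches: at [0:12] → '9www77bb7kvl'; at [12:19] → 'j6s@kvl'; at [19:27] → 'jjsa.kvl'.
`sub` substitutes '_' at each match site.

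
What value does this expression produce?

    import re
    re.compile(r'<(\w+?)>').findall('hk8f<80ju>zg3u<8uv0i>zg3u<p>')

Walking the string: at [4:10] match '<80ju>', group 1 = '80ju'; at [14:21] match '<8uv0i>', group 1 = '8uv0i'; at [25:28] match '<p>', group 1 = 'p'.
`findall` collects group 1 from each match (3 total).

['80ju', '8uv0i', 'p']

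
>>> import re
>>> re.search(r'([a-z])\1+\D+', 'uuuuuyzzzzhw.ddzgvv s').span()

(0, 21)

After group 1 captures some text, `\1` only succeeds where that same text appears again.
The match spans [0:21] → 'uuuuuyzzzzhw.ddzgvv s'.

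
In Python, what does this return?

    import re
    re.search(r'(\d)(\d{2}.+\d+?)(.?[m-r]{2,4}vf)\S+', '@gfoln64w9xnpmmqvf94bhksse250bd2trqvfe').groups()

('2', '50bd2', 'trqvf')

Pattern: a digit (captured); then exactly 2 of a digit, then one or more of any character, then one or more of a digit (lazy) (captured); then optionally any character, then 2 to 4 of a character in [m-r], then the literal 'vf' (captured); then one or more of a non-whitespace character.
Unlike `match`, `search` isn't anchored — it looks for the pattern anywhere in the string.
The match spans [26:38] → '250bd2trqvfe'.
Captured: group 1 = '2', group 2 = '50bd2', group 3 = 'trqvf'.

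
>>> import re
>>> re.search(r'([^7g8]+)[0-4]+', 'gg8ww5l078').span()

This matches one or more of any character except [7g8] (captured); then one or more of a character in [0-4].
Unlike `match`, `search` isn't anchored — it looks for the pattern anywhere in the string.
The match spans [3:8] → 'ww5l0'.
Captured: group 1 = 'ww5l'.

(3, 8)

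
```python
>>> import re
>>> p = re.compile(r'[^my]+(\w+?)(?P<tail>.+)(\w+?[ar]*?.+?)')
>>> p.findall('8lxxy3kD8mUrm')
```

[('y', '3kD8mU', 'rm')]

`findall` packs the 3 group values into a tuple for every match.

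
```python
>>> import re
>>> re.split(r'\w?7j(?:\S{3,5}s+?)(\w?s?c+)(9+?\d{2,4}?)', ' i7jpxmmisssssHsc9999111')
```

[' ', 'Hsc', '999', '9111']

The pattern matches optionally a word character, then the literal '7j'; then 3 to 5 of a non-whitespace character, then one or more of the literal 's' (lazy) (non-capturing group); then optionally a word character, then optionally the literal 's', then one or more of the literal 'c' (captured); then one or more of a literal '9' (lazy), then 2 to 4 of a digit (lazy) (captured).
Matches to split on: at [1:20] → 'i7jpxmmisssssHsc999'.
The group in the pattern means `split` returns the separators' captures alongside the pieces.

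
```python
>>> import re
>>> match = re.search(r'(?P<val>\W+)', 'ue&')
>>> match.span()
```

The match spans [2:3] → '&'.

(2, 3)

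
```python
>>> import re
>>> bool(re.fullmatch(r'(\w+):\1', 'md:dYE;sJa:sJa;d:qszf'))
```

False

`\1` is not a pattern — it's the concrete string captured by group 1, re-applied verbatim.
`re.fullmatch` requires the pattern to consume the entire string.
Here the pattern can't cover the whole string, so the call returns None, and `bool(None)` is False.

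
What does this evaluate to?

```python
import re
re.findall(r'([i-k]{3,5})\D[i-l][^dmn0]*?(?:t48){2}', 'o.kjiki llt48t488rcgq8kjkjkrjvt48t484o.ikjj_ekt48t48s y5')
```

['kjiki', 'kjkjk']

The `?` after the quantifier makes it lazy — it takes as little as possible before letting the rest of the pattern try.
Because there's exactly one group, `findall` drops the full match and keeps group 1 from each hit.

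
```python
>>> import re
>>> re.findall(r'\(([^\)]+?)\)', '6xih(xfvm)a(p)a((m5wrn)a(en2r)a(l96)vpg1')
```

Because there's exactly one group, `findall` drops the full match and keeps group 1 from each hit.

['xfvm', 'p', '(m5wrn', 'en2r', 'l96']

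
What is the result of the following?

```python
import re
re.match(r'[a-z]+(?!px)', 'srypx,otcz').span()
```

`(?!…)`/`(?<!…)` only lets a position through if the neighbouring text does NOT match; no characters are consumed.
`re.match` won't scan ahead — the pattern has to work from the very first character.
The match spans [0:5] → 'srypx'.

(0, 5)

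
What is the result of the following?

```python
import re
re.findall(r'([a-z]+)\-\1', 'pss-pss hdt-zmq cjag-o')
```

['pss']

`\1` has to match the exact text group 1 already captured.
Matches: at [0:7] match 'pss-pss', group 1 = 'pss'.
`findall` collects group 1 from the one match (1 total).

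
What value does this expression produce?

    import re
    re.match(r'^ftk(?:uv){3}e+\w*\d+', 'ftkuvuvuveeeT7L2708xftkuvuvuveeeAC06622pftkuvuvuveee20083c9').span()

`re.match` won't scan ahead — the pattern has to work from the very first character.
The match spans [0:59] → 'ftkuvuvuveeeT7L2708xftkuvuvuveeeAC06622pftkuvuvuveee20083c9'.

(0, 59)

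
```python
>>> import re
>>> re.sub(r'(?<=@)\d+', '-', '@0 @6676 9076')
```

'@- @- 9076'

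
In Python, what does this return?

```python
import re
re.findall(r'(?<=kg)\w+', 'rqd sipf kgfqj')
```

The lookaround is zero-width — it requires the adjacent text to match without consuming it, so the asserted text isn't part of the match.
`findall` yields the raw match text (1 of them) because the pattern has no groups.

['fqj']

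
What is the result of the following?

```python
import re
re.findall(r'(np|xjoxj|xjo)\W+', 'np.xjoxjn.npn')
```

Because there's exactly one group, `findall` drops the full match and keeps group 1 from the one hit.

['np']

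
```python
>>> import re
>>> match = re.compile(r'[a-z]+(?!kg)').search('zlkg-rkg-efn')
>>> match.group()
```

Because the assertion is negative and zero-width, positions next to the forbidden text are skipped.
The match spans [0:4] → 'zlkg'.

'zlkg'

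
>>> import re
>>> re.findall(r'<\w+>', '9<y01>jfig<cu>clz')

['<y01>', '<cu>']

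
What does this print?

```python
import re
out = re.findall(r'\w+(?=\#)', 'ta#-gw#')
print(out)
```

The `(?=…)`/`(?<=…)` assertion just peeks at neighbouring text; it doesn't advance the match position.
Scanning left to right: at [0:2] → 'ta'; at [4:6] → 'gw'.
Since nothing is captured, `findall` lists the 2 matched substrings directly.

['ta', 'gw']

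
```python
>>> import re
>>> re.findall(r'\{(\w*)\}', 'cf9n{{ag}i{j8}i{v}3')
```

Because there's exactly one group, `findall` drops the full match and keeps group 1 from each hit.

['ag', 'j8', 'v']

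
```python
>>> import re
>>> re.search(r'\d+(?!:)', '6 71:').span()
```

(0, 1)

A negative assertion filters positions out without eating any characters.
`re.search` tries every starting position until one works.
The match spans [0:1] → '6'.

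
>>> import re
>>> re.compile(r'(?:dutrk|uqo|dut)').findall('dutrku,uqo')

['dutrk', 'uqo']

`|` is ordered: at each position the engine commits to the first alternative that works.
Walking the string: at [0:5] → 'dutrk'; at [7:10] → 'uqo'.
`findall` yields the raw match text (2 of them) because the pattern has no groups.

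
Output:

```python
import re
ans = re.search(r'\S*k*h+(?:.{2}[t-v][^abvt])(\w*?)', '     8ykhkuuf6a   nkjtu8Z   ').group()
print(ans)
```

The pattern matches zero or more of a non-whitespace character, then zero or more of a literal 'k'; then one or more of a literal 'h'; then exactly 2 of any character, then a character in [t-v], then any character except [abvt] (non-capturing group); then zero or more of a word character (lazy) (captured).
A `+?`/`*?`/`{m,n}?` starts at its minimum and grows only as far as needed for what follows to match.
`search` walks the string left to right and returns the first match it finds.
The match spans [5:13] → '8ykhkuuf'.
Captured: group 1 = ''.

8ykhkuuf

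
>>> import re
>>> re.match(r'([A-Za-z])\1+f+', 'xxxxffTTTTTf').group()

`re.match` only tries the pattern at the start of the string.
The match spans [0:6] → 'xxxxff'.

'xxxxff'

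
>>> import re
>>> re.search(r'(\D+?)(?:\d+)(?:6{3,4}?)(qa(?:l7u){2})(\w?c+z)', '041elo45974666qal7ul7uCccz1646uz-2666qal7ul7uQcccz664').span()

The match spans [3:26] → 'elo45974666qal7ul7uCccz'.

(3, 26)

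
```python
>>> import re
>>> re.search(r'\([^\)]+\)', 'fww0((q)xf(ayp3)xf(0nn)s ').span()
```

(4, 8)

The match spans [4:8] → '((q)'.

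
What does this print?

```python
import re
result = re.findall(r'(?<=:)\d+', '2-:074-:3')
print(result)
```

['074', '3']

The lookaround is zero-width — it requires the adjacent text to match without consuming it, so the asserted text isn't part of the match.
Scanning left to right: at [3:6] → '074'; at [8:9] → '3'.
`findall` yields the raw match text (2 of them) because the pattern has no groups.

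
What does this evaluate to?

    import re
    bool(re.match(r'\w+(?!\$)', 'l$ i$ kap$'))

A negative assertion filters positions out without eating any characters.
`re.match` only tries the pattern at the start of the string.
Here position 0 doesn't satisfy it, so the call returns None, and `bool(None)` is False.

False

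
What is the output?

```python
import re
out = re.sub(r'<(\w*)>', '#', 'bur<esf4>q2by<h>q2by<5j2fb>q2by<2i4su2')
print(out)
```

Matches: at [3:9] → '<esf4>'; at [13:16] → '<h>'; at [20:27] → '<5j2fb>'.
`sub` substitutes '#' at each match site.

bur#q2by#q2by#q2by<2i4su2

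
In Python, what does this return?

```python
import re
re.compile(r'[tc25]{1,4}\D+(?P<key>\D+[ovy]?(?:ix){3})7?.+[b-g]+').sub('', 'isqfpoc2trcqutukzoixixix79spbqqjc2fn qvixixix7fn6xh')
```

'isqfpon6xh'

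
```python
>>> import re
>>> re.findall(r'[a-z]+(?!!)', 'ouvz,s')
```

['ouvz', 's']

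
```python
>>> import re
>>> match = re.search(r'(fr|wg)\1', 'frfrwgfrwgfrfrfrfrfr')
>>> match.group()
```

`\1` has to match the exact text group 1 already captured.
`re.search` tries every starting position until one works.
The match spans [0:4] → 'frfr'.
Captured: group 1 = 'fr'.

'frfr'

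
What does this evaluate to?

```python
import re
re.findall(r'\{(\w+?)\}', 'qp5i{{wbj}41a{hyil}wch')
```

['wbj', 'hyil']

Scanning left to right: at [5:10] match '{wbj}', group 1 = 'wbj'; at [13:19] match '{hyil}', group 1 = 'hyil'.
`findall` collects group 1 from each match (2 total).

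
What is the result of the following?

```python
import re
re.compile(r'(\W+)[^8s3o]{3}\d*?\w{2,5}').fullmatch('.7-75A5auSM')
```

None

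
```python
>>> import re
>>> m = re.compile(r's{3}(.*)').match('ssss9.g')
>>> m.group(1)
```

Pattern: exactly 3 of a literal 's'; then zero or more of any character (captured).
`re.match` only tries the pattern at the start of the string.
The match spans [0:7] → 'ssss9.g'.
Captured: group 1 = 's9.g'.

's9.g'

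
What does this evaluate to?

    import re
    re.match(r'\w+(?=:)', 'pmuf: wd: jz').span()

(0, 4)

The `(?=…)`/`(?<=…)` assertion just peeks at neighbouring text; it doesn't advance the match position.
With `match`, the pattern is implicitly anchored at the beginning.
The match spans [0:4] → 'pmuf'.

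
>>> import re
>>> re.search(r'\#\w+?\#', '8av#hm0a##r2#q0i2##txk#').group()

'#hm0a#'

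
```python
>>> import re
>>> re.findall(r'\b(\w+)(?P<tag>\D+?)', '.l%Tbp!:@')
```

This matches a word boundary (`\b`, zero-width); then one or more of a word character (captured); then one or more of a non-digit (lazy) (captured as 'tag').
Multiple groups make `findall` return tuples — one 2-tuple for each match.

[('l', '%'), ('Tbp', '!')]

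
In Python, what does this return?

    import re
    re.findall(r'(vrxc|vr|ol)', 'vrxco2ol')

['vrxc', 'ol']

`|` is ordered: at each position the engine commits to the first alternative that works.
Matches: at [0:4] match 'vrxc', group 1 = 'vrxc'; at [6:8] match 'ol', group 1 = 'ol'.
One capturing group, so `findall` returns just the captured substring from each match — 2 in all.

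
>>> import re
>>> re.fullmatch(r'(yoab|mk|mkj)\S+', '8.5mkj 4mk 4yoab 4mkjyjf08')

None

`re.fullmatch` is like wrapping the pattern in `^…$` (in single-line mode).
Here there's no way to consume every character, so the call returns None.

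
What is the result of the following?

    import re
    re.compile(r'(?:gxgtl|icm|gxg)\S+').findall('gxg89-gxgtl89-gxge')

['gxg89-gxgtl89-gxge']

Walking the string: at [0:18] → 'gxg89-gxgtl89-gxge'.
With no groups in the pattern, `findall` gives back each whole match — 1 here.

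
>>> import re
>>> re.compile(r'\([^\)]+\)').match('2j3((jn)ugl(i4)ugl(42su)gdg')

None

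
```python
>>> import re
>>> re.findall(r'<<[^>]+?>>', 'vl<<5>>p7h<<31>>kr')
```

['<<5>>', '<<31>>']

No capturing groups, so `findall` returns the 2 full match strings.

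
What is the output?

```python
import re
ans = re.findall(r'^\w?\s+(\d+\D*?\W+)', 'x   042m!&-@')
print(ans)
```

['042m!&-@']

Pattern: anchored at the start of the string; then optionally a word character, then one or more of whitespace; then one or more of a digit, then zero or more of a non-digit (lazy), then one or more of a non-word character (captured).
Matches: at [0:12] match 'x   042m!&-@', group 1 = '042m!&-@'.
Because there's exactly one group, `findall` drops the full match and keeps group 1 from the one hit.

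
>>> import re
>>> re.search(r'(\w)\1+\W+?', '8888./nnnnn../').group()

'8888.'

A backreference is literal: `\1` must see the identical characters the first group matched.
`re.search` scans for the first position where the pattern succeeds.
The match spans [0:5] → '8888.'.
Captured: group 1 = '8'.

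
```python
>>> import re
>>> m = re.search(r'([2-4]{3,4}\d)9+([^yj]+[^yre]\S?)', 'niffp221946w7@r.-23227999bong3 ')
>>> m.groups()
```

('23227', 'bong3 ')

The pattern matches 3 to 4 of a character in [2-4], then a digit (captured); then one or more of a literal '9'; then one or more of any character except [yj], then any character except [yre], then optionally a non-whitespace character (captured).
`re.search` scans for the first position where the pattern succeeds.
The match spans [17:31] → '23227999bong3 '.
Captured: group 1 = '23227', group 2 = 'bong3 '.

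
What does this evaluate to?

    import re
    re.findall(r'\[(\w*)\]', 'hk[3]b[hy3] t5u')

Scanning left to right: at [2:5] match '[3]', group 1 = '3'; at [6:11] match '[hy3]', group 1 = 'hy3'.
With a single group, `findall` returns only what that group captured — 2 items.

['3', 'hy3']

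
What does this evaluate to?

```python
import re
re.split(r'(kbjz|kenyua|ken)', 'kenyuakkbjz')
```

`|` is ordered: at each position the engine commits to the first alternative that works.
The group in the pattern means `split` returns the separators' captures alongside the pieces.

['', 'kenyua', 'k', 'kbjz', '']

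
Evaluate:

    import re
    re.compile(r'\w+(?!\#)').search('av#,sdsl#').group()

'a'

`(?!…)`/`(?<!…)` only lets a position through if the neighbouring text does NOT match; no characters are consumed.
The match spans [0:1] → 'a'.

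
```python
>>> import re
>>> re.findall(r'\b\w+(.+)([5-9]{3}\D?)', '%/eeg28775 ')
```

[('8', '775 ')]

Pattern: a word boundary (`\b`, zero-width); then one or more of a word character; then one or more of any character (captured); then exactly 3 of a character in [5-9], then optionally a non-digit (captured).
Scanning left to right: at [2:11] match 'eeg28775 ', groups = ('8', '775 ').
2 groups means the one result is a tuple of 2 captured strings — 1 here.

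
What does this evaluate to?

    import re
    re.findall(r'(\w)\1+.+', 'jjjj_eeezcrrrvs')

After group 1 captures some text, `\1` only succeeds where that same text appears again.
Walking the string: at [0:15] match 'jjjj_eeezcrrrvs', group 1 = 'j'.
With a single group, `findall` returns only what that group captured — 1 item.

['j']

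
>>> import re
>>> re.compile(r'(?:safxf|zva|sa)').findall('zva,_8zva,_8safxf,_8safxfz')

The regex engine tests alternatives in the order written; an earlier branch that matches wins even if a later one would match more.
Walking the string: at [0:3] → 'zva'; at [6:9] → 'zva'; at [12:17] → 'safxf'; at [20:25] → 'safxf'.
No capturing groups, so `findall` returns the 4 full match strings.

['zva', 'zva', 'safxf', 'safxf']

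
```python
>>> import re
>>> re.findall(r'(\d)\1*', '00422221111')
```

['0', '4', '2', '1']

The backreference `\1` re-matches whatever the first group consumed, character for character.
With a single group, `findall` returns only what that group captured — 4 items.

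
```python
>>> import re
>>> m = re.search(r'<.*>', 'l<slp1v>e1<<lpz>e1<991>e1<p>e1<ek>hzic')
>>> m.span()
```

(1, 34)

`re.search` tries every starting position until one works.
The match spans [1:34] → '<slp1v>e1<<lpz>e1<991>e1<p>e1<ek>'.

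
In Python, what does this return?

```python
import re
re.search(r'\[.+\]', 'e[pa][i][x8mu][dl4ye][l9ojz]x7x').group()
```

The match spans [1:28] → '[pa][i][x8mu][dl4ye][l9ojz]'.

'[pa][i][x8mu][dl4ye][l9ojz]'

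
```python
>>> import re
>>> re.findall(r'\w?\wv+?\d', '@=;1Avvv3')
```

['1Avvv3']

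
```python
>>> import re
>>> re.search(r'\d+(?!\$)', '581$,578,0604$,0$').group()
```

'58'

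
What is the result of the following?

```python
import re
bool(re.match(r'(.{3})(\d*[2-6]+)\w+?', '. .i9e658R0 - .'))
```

False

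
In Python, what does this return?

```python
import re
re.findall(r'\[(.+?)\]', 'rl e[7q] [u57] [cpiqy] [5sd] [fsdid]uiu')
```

With the lazy modifier that quantifier settles for the fewest repetitions that let the rest of the pattern succeed (the atoms after it are unaffected and can still be greedy).
`findall` collects group 1 from each match (5 total).

['7q', 'u57', 'cpiqy', '5sd', 'fsdid']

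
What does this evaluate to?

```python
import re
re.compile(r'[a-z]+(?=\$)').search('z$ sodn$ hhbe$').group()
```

The positive lookaround only admits positions where the adjacent text matches; those characters stay outside the span.
Unlike `match`, `search` isn't anchored — it looks for the pattern anywhere in the string.
The match spans [0:1] → 'z'.

'z'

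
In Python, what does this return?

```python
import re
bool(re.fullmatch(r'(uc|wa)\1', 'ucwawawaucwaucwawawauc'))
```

`\1` has to match the exact text group 1 already captured.
`re.fullmatch` requires the pattern to consume the entire string.
Here the pattern can't cover the whole string, so the call returns None, and `bool(None)` is False.

False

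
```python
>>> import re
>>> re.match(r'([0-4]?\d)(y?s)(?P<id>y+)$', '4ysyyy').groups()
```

('4', 'ys', 'yyy')

Pattern: optionally a character in [0-4], then a digit (captured); then optionally the literal 'y', then a literal 's' (captured); then one or more of a literal 'y' (captured as 'id'); then anchored at the end.
`match` is anchored at position 0; if the pattern doesn't fit there, it returns None.
The match spans [0:6] → '4ysyyy'.
Captured: group 1 = '4', group 2 = 'ys', group 3 = 'yyy'.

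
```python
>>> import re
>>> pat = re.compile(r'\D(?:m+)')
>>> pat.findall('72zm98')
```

The pattern matches a non-digit; then one or more of a literal 'm' (non-capturing group).
Scanning left to right: at [2:4] → 'zm'.
No capturing groups, so `findall` returns the 1 full match string.

['zm']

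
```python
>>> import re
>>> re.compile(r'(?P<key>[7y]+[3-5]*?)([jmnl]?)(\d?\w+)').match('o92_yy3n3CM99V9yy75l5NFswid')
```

None

This matches one or more of one of [7y], then zero or more of a character in [3-5] (lazy) (captured as 'key'); then optionally one of [jmnl] (captured); then optionally a digit, then one or more of a word character (captured).
`match` is anchored at position 0; if the pattern doesn't fit there, it returns None.
Here the pattern fails at index 0, so the call returns None.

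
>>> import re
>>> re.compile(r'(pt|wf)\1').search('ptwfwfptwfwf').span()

A backreference is literal: `\1` must see the identical characters the first group matched.
The match spans [2:6] → 'wfwf'.

(2, 6)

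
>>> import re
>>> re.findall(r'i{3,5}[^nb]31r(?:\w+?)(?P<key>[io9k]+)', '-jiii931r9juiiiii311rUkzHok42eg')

['iiiii']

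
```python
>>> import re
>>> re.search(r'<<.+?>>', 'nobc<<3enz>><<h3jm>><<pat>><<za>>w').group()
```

'<<3enz>>'

Because the quantifier is non-greedy, it stops expanding at the earliest point where the rest of the pattern can succeed.
`search` walks the string left to right and returns the first match it finds.
The match spans [4:12] → '<<3enz>>'.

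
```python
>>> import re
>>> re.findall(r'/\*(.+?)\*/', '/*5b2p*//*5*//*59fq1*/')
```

The `?` after the quantifier makes it lazy — it takes as little as possible before letting the rest of the pattern try.
Matches: at [0:8] match '/*5b2p*/', group 1 = '5b2p'; at [8:13] match '/*5*/', group 1 = '5'; at [13:22] match '/*59fq1*/', group 1 = '59fq1'.
`findall` collects group 1 from each match (3 total).

['5b2p', '5', '59fq1']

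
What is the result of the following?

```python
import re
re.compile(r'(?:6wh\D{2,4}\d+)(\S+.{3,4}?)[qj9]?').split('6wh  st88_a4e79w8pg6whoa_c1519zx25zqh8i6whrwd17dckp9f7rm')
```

`re.split` interleaves the captured-group text with the surrounding fragments.

['', '_a4e79w8pg6whoa_c1519zx25zqh8i6whrwd17dckp9f7rm', '']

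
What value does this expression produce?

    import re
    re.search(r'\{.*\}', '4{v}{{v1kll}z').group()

The match spans [1:12] → '{v}{{v1kll}'.

'{v}{{v1kll}'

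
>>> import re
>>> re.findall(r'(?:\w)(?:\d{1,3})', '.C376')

The pattern matches a word character (non-capturing group); then 1 to 3 of a digit (non-capturing group).
Scanning left to right: at [1:5] → 'C376'.
Since nothing is captured, `findall` lists the 1 matched substring directly.

['C376']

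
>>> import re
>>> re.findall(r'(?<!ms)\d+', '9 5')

The negative lookahead/lookbehind blocks any match where the forbidden context is present.
Since nothing is captured, `findall` lists the 2 matched substrings directly.

['9', '5']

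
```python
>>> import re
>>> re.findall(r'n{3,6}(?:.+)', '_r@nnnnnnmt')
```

['nnnnnnmt']

The pattern matches 3 to 6 of a literal 'n'; then one or more of any character (non-capturing group).
Scanning left to right: at [3:11] → 'nnnnnnmt'.
Since nothing is captured, `findall` lists the 1 matched substring directly.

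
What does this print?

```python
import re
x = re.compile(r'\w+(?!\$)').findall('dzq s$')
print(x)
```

['dzq']

Because the assertion is negative and zero-width, positions next to the forbidden text are skipped.
Walking the string: at [0:3] → 'dzq'.
No capturing groups, so `findall` returns the 1 full match string.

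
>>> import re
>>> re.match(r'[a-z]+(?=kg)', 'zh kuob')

With `match`, the pattern is implicitly anchored at the beginning.
Here the string doesn't start with a match, so the call returns None.

None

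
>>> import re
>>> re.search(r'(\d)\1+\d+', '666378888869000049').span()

(0, 18)

`\1` is not a pattern — it's the concrete string captured by group 1, re-applied verbatim.
`re.search` tries every starting position until one works.
The match spans [0:18] → '666378888869000049'.
Captured: group 1 = '6'.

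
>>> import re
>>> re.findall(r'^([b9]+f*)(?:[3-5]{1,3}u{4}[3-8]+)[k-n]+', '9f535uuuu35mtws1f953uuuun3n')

['9f']

Because there's exactly one group, `findall` drops the full match and keeps group 1 from the one hit.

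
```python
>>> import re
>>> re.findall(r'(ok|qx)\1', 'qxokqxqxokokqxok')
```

['qx', 'ok']

After group 1 captures some text, `\1` only succeeds where that same text appears again.
`findall` collects group 1 from each match (2 total).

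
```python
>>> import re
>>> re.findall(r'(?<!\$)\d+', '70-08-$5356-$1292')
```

['70', '08', '356', '292']

`(?!…)`/`(?<!…)` only lets a position through if the neighbouring text does NOT match; no characters are consumed.
Matches: at [0:2] → '70'; at [3:5] → '08'; at [8:11] → '356'; at [14:17] → '292'.
Since nothing is captured, `findall` lists the 4 matched substrings directly.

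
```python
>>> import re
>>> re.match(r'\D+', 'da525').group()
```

'da'

`re.match` won't scan ahead — the pattern has to work from the very first character.
The match spans [0:2] → 'da'.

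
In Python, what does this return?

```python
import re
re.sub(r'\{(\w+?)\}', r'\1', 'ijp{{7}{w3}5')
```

The replacement refers to a captured group, so each match is rewritten using its own captured text.

'ijp{7w35'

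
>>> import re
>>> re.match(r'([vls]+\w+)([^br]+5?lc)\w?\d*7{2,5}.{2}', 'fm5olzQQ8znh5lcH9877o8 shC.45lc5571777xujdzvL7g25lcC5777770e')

This matches one or more of one of [vls], then one or more of a word character (captured); then one or more of any character except [br], then optionally a literal '5', then the literal 'lc' (captured); then optionally a word character, then zero or more of a digit, then 2 to 5 of a literal '7'; then exactly 2 of any character.
`re.match` won't scan ahead — the pattern has to work from the very first character.
Here position 0 doesn't satisfy it, so the call returns None.

None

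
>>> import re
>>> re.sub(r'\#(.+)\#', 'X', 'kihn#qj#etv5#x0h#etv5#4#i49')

'kihnXi49'

Every occurrence is swapped for 'X'.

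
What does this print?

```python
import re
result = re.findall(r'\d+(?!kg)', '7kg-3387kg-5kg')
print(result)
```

['338']

The negative lookahead/lookbehind blocks any match where the forbidden context is present.
Matches: at [4:7] → '338'.
Since nothing is captured, `findall` lists the 1 matched substring directly.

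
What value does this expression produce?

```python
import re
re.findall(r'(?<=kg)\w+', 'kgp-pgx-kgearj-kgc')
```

['p', 'earj', 'c']

Because the assertion is zero-width, the text it checks is not consumed and won't appear in the result.
Walking the string: at [2:3] → 'p'; at [10:14] → 'earj'; at [17:18] → 'c'.
With no groups in the pattern, `findall` gives back each whole match — 3 here.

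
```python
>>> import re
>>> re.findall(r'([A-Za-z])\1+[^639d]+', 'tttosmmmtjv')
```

['t']

After group 1 captures some text, `\1` only succeeds where that same text appears again.
Scanning left to right: at [0:11] match 'tttosmmmtjv', group 1 = 't'.
`findall` collects group 1 from the one match (1 total).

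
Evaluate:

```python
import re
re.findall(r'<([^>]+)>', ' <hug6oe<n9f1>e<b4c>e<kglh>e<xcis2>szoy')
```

['hug6oe<n9f1', 'b4c', 'kglh', 'xcis2']

One capturing group, so `findall` returns just the captured substring from each match — 4 in all.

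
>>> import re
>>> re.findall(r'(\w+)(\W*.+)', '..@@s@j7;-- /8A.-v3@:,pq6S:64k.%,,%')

Multiple groups make `findall` return tuples — one 2-tuple for the one match.

[('s', '@j7;-- /8A.-v3@:,pq6S:64k.%,,%')]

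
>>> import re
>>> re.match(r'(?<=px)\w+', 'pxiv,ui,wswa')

Lookahead/lookbehind check context without consuming it, so the matched span excludes the asserted characters.
`re.match` only tries the pattern at the start of the string.
Here the string doesn't start with a match, so the call returns None.

None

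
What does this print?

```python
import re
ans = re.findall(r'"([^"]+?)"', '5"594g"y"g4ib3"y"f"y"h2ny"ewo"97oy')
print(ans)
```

Because there's exactly one group, `findall` drops the full match and keeps group 1 from each hit.

['594g', 'g4ib3', 'f', 'h2ny']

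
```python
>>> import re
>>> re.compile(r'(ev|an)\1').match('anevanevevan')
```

None

A backreference is literal: `\1` must see the identical characters the first group matched.
`re.match` won't scan ahead — the pattern has to work from the very first character.
Here the pattern fails at index 0, so the call returns None.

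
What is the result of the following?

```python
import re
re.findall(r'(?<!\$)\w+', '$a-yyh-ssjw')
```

A negative assertion filters positions out without eating any characters.
Walking the string: at [3:6] → 'yyh'; at [7:11] → 'ssjw'.
`findall` yields the raw match text (2 of them) because the pattern has no groups.

['yyh', 'ssjw']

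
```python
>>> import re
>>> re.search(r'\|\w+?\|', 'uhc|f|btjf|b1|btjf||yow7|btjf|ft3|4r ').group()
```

'|f|'

`search` walks the string left to right and returns the first match it finds.
The match spans [3:6] → '|f|'.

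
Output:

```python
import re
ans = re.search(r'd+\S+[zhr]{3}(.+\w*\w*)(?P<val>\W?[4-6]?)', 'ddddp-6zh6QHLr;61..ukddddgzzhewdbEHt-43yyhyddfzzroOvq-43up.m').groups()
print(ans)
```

('oOvq-43up.m', '')

The match spans [0:60] → 'ddddp-6zh6QHLr;61..ukddddgzzhewdbEHt-43yyhyddfzzroOvq-43up.m'.
Captured: group 1 = 'oOvq-43up.m', group 2 = ''.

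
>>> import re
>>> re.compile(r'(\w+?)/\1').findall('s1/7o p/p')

After group 1 captures some text, `\1` only succeeds where that same text appears again.
Walking the string: at [6:9] match 'p/p', group 1 = 'p'.
With a single group, `findall` returns only what that group captured — 1 item.

['p']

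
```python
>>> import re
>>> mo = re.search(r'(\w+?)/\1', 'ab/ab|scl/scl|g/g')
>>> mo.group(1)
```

'ab'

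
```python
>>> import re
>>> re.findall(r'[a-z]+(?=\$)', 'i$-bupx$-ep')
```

['i', 'bupx']

The lookaround is zero-width — it requires the adjacent text to match without consuming it, so the asserted text isn't part of the match.
Since nothing is captured, `findall` lists the 2 matched substrings directly.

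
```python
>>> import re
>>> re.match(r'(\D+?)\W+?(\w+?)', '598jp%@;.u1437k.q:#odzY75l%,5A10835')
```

Pattern: one or more of a non-digit (lazy) (captured); then one or more of a non-word character (lazy); then one or more of a word character (lazy) (captured).
`re.match` won't scan ahead — the pattern has to work from the very first character.
Here the string doesn't start with a match, so the call returns None.

None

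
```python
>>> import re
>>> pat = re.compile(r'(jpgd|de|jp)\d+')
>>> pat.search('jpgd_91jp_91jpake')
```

None

`re.search` scans for the first position where the pattern succeeds.
Here no position works, so the call returns None.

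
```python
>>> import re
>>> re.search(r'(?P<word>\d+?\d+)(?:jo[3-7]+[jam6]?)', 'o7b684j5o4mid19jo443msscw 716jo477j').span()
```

Pattern: one or more of a digit (lazy), then one or more of a digit (captured as 'word'); then the literal 'jo', then one or more of a character in [3-7], then optionally one of [jam6] (non-capturing group).
Unlike `match`, `search` isn't anchored — it looks for the pattern anywhere in the string.
The match spans [13:21] → '19jo443m'.
Captured: group 1 = '19'.

(13, 21)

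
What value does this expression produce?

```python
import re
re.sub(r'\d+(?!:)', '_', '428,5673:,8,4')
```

The negative lookaround is zero-width — it rules out positions where the adjacent text would match, without consuming anything.
Matches: at [0:3] → '428'; at [4:7] → '567'; at [10:11] → '8'; at [12:13] → '4'.
Each match is replaced by '_'.

'_,_3:,_,_'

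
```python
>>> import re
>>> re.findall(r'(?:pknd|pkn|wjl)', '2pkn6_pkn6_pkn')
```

['pkn', 'pkn', 'pkn']

Matches: at [1:4] → 'pkn'; at [6:9] → 'pkn'; at [11:14] → 'pkn'.
No capturing groups, so `findall` returns the 3 full match strings.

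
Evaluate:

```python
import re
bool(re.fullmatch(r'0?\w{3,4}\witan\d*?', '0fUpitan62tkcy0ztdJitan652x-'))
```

False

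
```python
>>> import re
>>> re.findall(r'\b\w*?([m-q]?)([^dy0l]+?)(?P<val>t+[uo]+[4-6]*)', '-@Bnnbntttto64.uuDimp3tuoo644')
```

A `+?`/`*?`/`{m,n}?` starts at its minimum and grows only as far as needed for what follows to match.
3 groups means each result is a tuple of 3 captured strings — 2 here.

[('', 'Bnnbn', 'tttto64'), ('', '.uuDimp3', 'tuoo644')]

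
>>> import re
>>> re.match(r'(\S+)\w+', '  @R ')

None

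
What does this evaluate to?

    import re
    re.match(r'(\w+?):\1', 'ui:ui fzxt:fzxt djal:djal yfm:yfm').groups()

After group 1 captures some text, `\1` only succeeds where that same text appears again.
`match` is anchored at position 0; if the pattern doesn't fit there, it returns None.
The match spans [0:5] → 'ui:ui'.
Captured: group 1 = 'ui'.

('ui',)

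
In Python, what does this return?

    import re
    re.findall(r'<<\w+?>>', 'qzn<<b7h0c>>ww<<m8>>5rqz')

['<<b7h0c>>', '<<m8>>']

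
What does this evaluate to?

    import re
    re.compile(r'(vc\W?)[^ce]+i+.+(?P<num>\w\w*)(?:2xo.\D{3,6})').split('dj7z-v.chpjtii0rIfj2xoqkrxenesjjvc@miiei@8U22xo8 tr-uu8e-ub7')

['dj7z-v.chpjtii0rIfj2xoqkrxenesjj', 'vc@', '2', '8e-ub7']

The group in the pattern means `split` returns the separators' captures alongside the pieces.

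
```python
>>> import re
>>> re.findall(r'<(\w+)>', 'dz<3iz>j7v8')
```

['3iz']

One capturing group, so `findall` returns just the captured substring from the one match — 1 in all.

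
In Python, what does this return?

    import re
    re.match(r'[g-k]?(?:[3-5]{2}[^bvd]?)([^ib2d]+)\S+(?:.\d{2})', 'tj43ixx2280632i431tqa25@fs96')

`re.match` only tries the pattern at the start of the string.
Here the string doesn't start with a match, so the call returns None.

None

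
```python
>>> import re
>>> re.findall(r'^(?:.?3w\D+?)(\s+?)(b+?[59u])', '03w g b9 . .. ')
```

[(' ', 'b9')]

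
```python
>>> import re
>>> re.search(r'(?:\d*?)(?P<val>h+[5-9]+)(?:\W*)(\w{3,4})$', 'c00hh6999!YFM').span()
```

The match spans [1:13] → '00hh6999!YFM'.

(1, 13)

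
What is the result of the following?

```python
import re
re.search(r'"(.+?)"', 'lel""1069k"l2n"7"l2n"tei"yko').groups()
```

('"1069k',)

A `+?`/`*?`/`{m,n}?` starts at its minimum and grows only as far as needed for what follows to match.
`re.search` scans for the first position where the pattern succeeds.
The match spans [3:11] → '""1069k"'.
Captured: group 1 = '"1069k'.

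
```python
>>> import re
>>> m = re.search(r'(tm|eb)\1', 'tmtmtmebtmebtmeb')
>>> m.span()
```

(0, 4)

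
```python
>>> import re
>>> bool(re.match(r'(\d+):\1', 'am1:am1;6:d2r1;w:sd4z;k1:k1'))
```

False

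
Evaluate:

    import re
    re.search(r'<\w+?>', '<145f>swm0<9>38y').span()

`re.search` scans for the first position where the pattern succeeds.
The match spans [0:6] → '<145f>'.

(0, 6)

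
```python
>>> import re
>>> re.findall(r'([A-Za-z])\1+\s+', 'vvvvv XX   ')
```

['v', 'X']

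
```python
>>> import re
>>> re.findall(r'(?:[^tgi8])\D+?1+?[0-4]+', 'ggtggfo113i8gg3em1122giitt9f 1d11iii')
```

['fo113', '3em1122', '1d11']

This matches any character except [tgi8] (non-capturing group); then one or more of a non-digit (lazy), then one or more of a literal '1' (lazy), then one or more of a character in [0-4].
Matches: at [5:10] → 'fo113'; at [14:21] → '3em1122'; at [29:33] → '1d11'.
No capturing groups, so `findall` returns the 3 full match strings.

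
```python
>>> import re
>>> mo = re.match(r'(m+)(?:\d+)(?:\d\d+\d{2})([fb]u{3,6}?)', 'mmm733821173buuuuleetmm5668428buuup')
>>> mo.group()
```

'mmm733821173buuu'

With `match`, the pattern is implicitly anchored at the beginning.
The match spans [0:16] → 'mmm733821173buuu'.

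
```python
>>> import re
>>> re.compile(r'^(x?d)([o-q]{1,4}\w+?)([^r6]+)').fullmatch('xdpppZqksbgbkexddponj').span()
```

For `fullmatch`, every character of the input must be accounted for by the pattern.
The match spans [0:21] → 'xdpppZqksbgbkexddponj'.

(0, 21)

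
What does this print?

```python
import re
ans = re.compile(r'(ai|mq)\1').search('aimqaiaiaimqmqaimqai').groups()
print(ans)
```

The match spans [4:8] → 'aiai'.
Captured: group 1 = 'ai'.

('ai',)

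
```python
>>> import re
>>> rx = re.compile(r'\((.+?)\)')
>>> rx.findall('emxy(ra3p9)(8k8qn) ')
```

A `+?`/`*?`/`{m,n}?` starts at its minimum and grows only as far as needed for what follows to match.
`findall` collects group 1 from each match (2 total).

['ra3p9', '8k8qn']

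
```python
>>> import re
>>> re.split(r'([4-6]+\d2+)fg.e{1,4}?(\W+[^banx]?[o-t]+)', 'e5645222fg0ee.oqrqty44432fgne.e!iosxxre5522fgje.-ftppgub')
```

Pattern: one or more of a character in [4-6], then a digit, then one or more of the literal '2' (captured); then the literal 'fg', then any character, then 1 to 4 of a literal 'e' (lazy); then one or more of a non-word character, then optionally any character except [banx], then one or more of a character in [o-t] (captured).
Matches to split on: at [1:19] → '5645222fg0ee.oqrqt'; at [39:53] → '5522fgje.-ftpp'.
Because the pattern has a capturing group, `split` also inserts each captured text between the pieces.

['e', '5645222', '.oqrqt', 'y44432fgne.e!iosxxre', '5522', '.-ftpp', 'gub']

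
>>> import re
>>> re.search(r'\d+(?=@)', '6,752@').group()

Lookahead/lookbehind check context without consuming it, so the matched span excludes the asserted characters.
The match spans [2:5] → '752'.

'752'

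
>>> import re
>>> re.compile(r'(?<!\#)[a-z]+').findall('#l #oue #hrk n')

`(?!…)`/`(?<!…)` only lets a position through if the neighbouring text does NOT match; no characters are consumed.
With no groups in the pattern, `findall` gives back each whole match — 3 here.

['ue', 'rk', 'n']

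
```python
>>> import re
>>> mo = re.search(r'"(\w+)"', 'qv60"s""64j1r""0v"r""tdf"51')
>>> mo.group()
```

'"s"'

The match spans [4:7] → '"s"'.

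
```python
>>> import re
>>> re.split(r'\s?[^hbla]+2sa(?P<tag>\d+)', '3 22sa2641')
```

['', '2641', '']

With a capturing group present, the delimiter's captured portion is kept in the result list.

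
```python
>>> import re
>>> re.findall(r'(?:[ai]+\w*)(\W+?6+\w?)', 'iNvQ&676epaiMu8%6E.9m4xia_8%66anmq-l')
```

['&67', '%6E', '%66a']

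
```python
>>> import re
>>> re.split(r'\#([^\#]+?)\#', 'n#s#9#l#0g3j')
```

['n', 's', '9', 'l', '0g3j']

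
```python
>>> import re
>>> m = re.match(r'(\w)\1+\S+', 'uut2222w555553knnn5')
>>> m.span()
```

With `match`, the pattern is implicitly anchored at the beginning.
The match spans [0:19] → 'uut2222w555553knnn5'.

(0, 19)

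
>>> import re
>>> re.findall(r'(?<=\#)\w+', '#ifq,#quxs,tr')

The lookaround is zero-width — it requires the adjacent text to match without consuming it, so the asserted text isn't part of the match.
Walking the string: at [1:4] → 'ifq'; at [6:10] → 'quxs'.
`findall` yields the raw match text (2 of them) because the pattern has no groups.

['ifq', 'quxs']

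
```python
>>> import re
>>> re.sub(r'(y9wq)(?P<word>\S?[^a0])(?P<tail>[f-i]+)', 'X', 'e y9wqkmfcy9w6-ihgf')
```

Pattern: the literal 'y9w', then the literal 'q' (captured); then optionally a non-whitespace character, then any character except [a0] (captured as 'word'); then one or more of a character in [f-i] (captured as 'tail').
Each match is replaced by 'X'.

'e Xcy9w6-ihgf'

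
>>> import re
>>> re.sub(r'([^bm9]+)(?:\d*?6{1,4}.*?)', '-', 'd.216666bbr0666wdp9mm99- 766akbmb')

'-bb-wdp9mm99-akbmb'

With the lazy modifier that quantifier settles for the fewest repetitions that let the rest of the pattern succeed (the atoms after it are unaffected and can still be greedy).
Each match is replaced by '-'.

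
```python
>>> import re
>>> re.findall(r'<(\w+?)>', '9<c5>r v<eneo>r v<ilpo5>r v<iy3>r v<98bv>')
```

Because there's exactly one group, `findall` drops the full match and keeps group 1 from each hit.

['c5', 'eneo', 'ilpo5', 'iy3', '98bv']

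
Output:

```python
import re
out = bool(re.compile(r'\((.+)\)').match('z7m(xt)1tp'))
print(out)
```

`match` is anchored at position 0; if the pattern doesn't fit there, it returns None.
Here the pattern fails at index 0, so the call returns None, and `bool(None)` is False.

False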